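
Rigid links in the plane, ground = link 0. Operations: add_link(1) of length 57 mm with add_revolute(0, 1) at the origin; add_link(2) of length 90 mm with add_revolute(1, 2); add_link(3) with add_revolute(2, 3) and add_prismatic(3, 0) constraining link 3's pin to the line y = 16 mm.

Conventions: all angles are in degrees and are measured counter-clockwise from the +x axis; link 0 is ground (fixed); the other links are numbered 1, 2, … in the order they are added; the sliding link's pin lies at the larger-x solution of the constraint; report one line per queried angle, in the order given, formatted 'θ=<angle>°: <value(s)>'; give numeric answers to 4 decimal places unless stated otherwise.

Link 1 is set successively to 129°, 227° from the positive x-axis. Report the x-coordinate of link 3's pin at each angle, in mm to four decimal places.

geometry: r = 57 mm, L = 90 mm, e = 16 mm
θ=129°: crank pin P = (r cos θ, r sin θ) = (-35.871262, 44.297320)
θ=129°: h = r sin θ − e = 44.297320 − 16 = 28.297320
θ=129°: x = r cos θ + √(L² − h²) = -35.871262 + 85.435717 = 49.564454
θ=227°: crank pin P = (r cos θ, r sin θ) = (-38.873907, -41.687161)
θ=227°: h = r sin θ − e = -41.687161 − 16 = -57.687161
θ=227°: x = r cos θ + √(L² − h²) = -38.873907 + 69.081050 = 30.207143

θ=129°: 49.5645
θ=227°: 30.2071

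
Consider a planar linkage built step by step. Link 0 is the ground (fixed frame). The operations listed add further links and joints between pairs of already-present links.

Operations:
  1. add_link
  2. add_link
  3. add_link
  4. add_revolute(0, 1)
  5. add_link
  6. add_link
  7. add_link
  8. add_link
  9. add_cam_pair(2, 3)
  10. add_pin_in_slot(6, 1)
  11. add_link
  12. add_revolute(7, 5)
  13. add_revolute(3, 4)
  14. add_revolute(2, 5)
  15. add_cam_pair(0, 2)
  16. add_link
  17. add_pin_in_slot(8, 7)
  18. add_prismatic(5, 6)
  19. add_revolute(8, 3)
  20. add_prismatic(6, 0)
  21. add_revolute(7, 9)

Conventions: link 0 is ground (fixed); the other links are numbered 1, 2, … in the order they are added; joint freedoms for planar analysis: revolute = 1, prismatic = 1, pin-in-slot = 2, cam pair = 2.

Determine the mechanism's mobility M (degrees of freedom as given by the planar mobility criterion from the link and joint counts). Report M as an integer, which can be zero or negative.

link 0 = ground. State L|J1|J2 = 1|0|0
+link1  2|0|0
+link2  3|0|0
+link3  4|0|0
R(0,1) f=1→J1  4|1|0
+link4  5|1|0
+link5  6|1|0
+link6  7|1|0
+link7  8|1|0
C(2,3) f=2→J2  8|1|1
PS(6,1) f=2→J2  8|1|2
+link8  9|1|2
R(7,5) f=1→J1  9|2|2
R(3,4) f=1→J1  9|3|2
R(2,5) f=1→J1  9|4|2
C(0,2) f=2→J2  9|4|3
+link9  10|4|3
PS(8,7) f=2→J2  10|4|4
P(5,6) f=1→J1  10|5|4
R(8,3) f=1→J1  10|6|4
P(6,0) f=1→J1  10|7|4
R(7,9) f=1→J1  10|8|4
M = 3(10−1)−2·8−4 = 27−16−4 = 7

M = 7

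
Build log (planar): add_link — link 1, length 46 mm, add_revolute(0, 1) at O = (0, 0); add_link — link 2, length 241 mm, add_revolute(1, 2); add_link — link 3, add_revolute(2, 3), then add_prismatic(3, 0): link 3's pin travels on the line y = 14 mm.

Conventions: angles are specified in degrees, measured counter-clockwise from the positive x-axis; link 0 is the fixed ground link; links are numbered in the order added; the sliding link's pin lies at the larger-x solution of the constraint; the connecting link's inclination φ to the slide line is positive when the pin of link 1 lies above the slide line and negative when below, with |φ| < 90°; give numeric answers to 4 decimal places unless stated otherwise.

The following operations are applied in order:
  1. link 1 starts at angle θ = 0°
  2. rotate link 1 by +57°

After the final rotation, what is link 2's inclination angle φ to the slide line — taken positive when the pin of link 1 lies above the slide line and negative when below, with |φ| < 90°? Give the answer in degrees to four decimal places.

geometry: r = 46 mm, L = 241 mm, e = 14 mm; θ starts at 0°
rotate link 1 by +57°: θ ← 0° +57° = 57°
h = r sin θ − e = 38.578846 − 14 = 24.578846
sin φ = h / L = 24.578846 / 241 = 0.10198691
φ = arcsin(0.10198691) = 5.853597°

5.8536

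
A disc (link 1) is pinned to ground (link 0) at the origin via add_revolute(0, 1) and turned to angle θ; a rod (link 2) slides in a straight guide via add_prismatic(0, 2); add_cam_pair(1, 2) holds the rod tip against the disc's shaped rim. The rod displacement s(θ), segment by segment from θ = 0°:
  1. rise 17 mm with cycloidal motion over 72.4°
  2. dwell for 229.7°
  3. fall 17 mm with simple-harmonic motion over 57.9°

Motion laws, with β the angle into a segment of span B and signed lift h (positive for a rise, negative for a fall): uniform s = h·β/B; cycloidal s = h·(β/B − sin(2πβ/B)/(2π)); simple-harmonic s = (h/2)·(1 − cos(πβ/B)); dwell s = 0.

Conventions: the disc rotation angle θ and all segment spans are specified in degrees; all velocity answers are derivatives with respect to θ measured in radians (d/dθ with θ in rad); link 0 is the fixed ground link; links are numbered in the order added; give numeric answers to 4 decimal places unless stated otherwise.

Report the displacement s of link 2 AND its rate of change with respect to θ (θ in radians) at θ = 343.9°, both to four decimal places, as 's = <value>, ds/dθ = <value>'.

segment 1 (0° to 72.4°, cycloidal, h = 17) is passed completely: s = 0.0000 + (17) = 17.0000
segment 2 (72.4° to 302.1°, dwell): s unchanged at 17.0000
θ = 343.9° falls in segment 3 (302.1° to 360°, simple-harmonic, h = -17): β = 343.9 − 302.1 = 41.8°, B = 57.9°; Δs = -17/2·(1 − cos(π·0.7219)) = -13.9578; s = 17.0000 − 13.9578 = 3.0422
velocity in seg [302.1°–360°] (simple-harmonic), θ in radians: β = 41.8° = 0.7295 rad, B = 57.9° = 1.0105 rad; ds/dθ = (πh/(2B)) sin(πβ/B) = (π·(-17)/(2·1.0105)) sin(π·0.7219) = -20.257977 mm/rad

s = 3.0422, ds/dθ = -20.2580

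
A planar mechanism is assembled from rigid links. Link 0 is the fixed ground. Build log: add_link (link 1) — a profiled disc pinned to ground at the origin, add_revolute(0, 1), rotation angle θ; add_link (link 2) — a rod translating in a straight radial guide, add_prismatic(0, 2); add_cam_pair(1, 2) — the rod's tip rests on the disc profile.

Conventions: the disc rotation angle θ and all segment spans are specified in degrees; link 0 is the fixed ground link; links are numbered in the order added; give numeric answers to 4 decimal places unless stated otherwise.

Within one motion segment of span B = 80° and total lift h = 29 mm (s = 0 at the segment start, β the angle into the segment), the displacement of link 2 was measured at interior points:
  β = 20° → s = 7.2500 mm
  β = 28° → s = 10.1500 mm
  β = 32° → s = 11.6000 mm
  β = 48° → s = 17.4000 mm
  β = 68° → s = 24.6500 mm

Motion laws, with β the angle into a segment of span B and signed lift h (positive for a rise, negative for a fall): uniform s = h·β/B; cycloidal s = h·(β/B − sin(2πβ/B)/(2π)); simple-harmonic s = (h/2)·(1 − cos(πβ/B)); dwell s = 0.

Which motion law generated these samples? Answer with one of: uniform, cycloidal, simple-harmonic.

candidates at β/B = r: uniform s = h·r (linear in β); cycloidal s = h·(r − sin(2πr)/(2π)); simple-harmonic s = (h/2)(1 − cos(πr))
β=20°: printed 7.2500 | uniform 7.2500, cycloidal 2.6345, simple-harmonic 4.2470
β=28°: printed 10.1500 | uniform 10.1500, cycloidal 6.4160, simple-harmonic 7.9171
β=32°: printed 11.6000 | uniform 11.6000, cycloidal 8.8871, simple-harmonic 10.0193
β=48°: printed 17.4000 | uniform 17.4000, cycloidal 20.1129, simple-harmonic 18.9807
β=68°: printed 24.6500 | uniform 24.6500, cycloidal 28.3840, simple-harmonic 27.4196
only one law matches every sample → uniform

uniform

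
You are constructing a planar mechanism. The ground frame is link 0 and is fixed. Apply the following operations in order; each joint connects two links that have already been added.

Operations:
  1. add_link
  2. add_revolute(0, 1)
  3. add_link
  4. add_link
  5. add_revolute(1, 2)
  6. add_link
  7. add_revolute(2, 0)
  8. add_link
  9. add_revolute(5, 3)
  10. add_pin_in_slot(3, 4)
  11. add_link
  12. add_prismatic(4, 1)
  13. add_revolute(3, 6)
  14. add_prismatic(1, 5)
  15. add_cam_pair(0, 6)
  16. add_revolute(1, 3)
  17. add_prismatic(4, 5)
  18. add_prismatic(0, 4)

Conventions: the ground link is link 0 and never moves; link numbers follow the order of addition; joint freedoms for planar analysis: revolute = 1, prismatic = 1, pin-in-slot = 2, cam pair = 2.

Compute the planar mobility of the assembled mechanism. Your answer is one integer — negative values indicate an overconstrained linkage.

ground; <1,0,0>
#1 <2,0,0>
R:0↔1 J1 <2,1,0>
#2 <3,1,0>
#3 <4,1,0>
R:1↔2 J1 <4,2,0>
#4 <5,2,0>
R:2↔0 J1 <5,3,0>
#5 <6,3,0>
R:5↔3 J1 <6,4,0>
PS:3↔4 J2 <6,4,1>
#6 <7,4,1>
P:4↔1 J1 <7,5,1>
R:3↔6 J1 <7,6,1>
P:1↔5 J1 <7,7,1>
C:0↔6 J2 <7,7,2>
R:1↔3 J1 <7,8,2>
P:4↔5 J1 <7,9,2>
P:0↔4 J1 <7,10,2>
3×6 − 2×10 − 1×2 = -4

M = -4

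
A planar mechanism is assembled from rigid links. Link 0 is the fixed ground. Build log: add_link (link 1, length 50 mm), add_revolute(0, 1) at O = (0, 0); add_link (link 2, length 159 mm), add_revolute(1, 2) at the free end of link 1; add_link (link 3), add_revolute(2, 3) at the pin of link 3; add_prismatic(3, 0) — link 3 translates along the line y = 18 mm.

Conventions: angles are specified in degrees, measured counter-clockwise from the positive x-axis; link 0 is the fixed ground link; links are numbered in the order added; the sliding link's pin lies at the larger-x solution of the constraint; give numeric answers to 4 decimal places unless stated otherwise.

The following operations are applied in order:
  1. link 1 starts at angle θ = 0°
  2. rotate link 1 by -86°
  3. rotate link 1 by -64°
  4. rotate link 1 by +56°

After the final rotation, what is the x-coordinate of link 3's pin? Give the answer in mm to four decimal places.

geometry: r = 50 mm, L = 159 mm, e = 18 mm; θ starts at 0°
rotate link 1 by -86°: θ ← 0° -86° = -86°
rotate link 1 by -64°: θ ← -86° -64° = -150°
rotate link 1 by +56°: θ ← -150° +56° = -94°
crank pin P = (r cos θ, r sin θ) = (-3.487824, -49.878203)
h = r sin θ − e = -49.878203 − 18 = -67.878203
x = r cos θ + √(L² − h²) = -3.487824 + 143.782995 = 140.295171

140.2952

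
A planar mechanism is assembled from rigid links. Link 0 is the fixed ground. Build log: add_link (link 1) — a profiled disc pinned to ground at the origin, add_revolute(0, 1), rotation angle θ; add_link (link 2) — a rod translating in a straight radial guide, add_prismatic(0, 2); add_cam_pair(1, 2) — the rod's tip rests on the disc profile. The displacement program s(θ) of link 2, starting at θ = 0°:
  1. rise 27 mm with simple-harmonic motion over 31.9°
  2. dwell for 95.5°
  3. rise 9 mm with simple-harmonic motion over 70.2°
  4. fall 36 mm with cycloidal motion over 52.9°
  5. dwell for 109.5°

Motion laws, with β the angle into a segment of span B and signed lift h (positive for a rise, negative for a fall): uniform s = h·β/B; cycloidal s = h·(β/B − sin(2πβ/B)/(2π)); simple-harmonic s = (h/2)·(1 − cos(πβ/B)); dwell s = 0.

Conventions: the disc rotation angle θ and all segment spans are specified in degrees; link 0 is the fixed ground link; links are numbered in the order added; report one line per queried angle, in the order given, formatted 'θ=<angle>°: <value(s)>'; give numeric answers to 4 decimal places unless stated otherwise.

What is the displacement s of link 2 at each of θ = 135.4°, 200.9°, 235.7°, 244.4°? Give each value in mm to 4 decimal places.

seg 1 [0°–31.9°] simple-harmonic, h=27: full span → s += 27 → s = 27.0000
seg 2 [31.9°–127.4°] dwell: s stays 27.0000
seg 3 [127.4°–197.6°] simple-harmonic, h=9: θ=135.4° here. β=8, B=70.2. 9/2·(1 − cos(π·0.1140)) = 0.2853 → s = 27.2853
seg 3 [127.4°–197.6°] simple-harmonic, h=9: full span → s += 9 → s = 36.0000
seg 4 [197.6°–250.5°] cycloidal, h=-36: θ=200.9° here. β=3.3, B=52.9. -36·(0.0624 − sin(2π·0.0624)/(2π)) = -0.0571 → s = 35.9429
seg 4 [197.6°–250.5°] cycloidal, h=-36: θ=235.7° here. β=38.1, B=52.9. -36·(0.7202 − sin(2π·0.7202)/(2π)) = -31.5578 → s = 4.4422
seg 4 [197.6°–250.5°] cycloidal, h=-36: θ=244.4° here. β=46.8, B=52.9. -36·(0.8847 − sin(2π·0.8847)/(2π)) = -35.6462 → s = 0.3538

θ=135.4°: 27.2853
θ=200.9°: 35.9429
θ=235.7°: 4.4422
θ=244.4°: 0.3538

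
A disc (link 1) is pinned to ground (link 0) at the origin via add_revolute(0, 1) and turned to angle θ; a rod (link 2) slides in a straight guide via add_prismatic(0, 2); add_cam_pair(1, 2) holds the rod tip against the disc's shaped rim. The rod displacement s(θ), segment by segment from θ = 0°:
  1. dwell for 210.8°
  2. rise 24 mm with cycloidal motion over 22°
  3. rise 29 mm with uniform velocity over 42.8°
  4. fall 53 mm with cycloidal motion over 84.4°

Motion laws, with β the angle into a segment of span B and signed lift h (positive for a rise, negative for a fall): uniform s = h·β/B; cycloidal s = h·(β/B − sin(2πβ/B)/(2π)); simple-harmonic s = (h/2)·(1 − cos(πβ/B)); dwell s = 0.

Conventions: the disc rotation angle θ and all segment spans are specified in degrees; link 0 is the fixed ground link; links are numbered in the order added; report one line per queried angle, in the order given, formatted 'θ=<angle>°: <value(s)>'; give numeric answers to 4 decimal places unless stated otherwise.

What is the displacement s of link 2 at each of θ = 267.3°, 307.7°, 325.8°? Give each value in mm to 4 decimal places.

segment 1 (0° to 210.8°, dwell): s unchanged at 0.0000
segment 2 (210.8° to 232.8°, cycloidal, h = 24) is passed completely: s = 0.0000 + (24) = 24.0000
θ = 267.3° falls in segment 3 (232.8° to 275.6°, uniform, h = 29): β = 267.3 − 232.8 = 34.5°, B = 42.8°; Δs = 29·34.5/42.8 = 23.3762; s = 24.0000 + 23.3762 = 47.3762
segment 3 (232.8° to 275.6°, uniform, h = 29) is passed completely: s = 24.0000 + (29) = 53.0000
θ = 307.7° falls in segment 4 (275.6° to 360°, cycloidal, h = -53): β = 307.7 − 275.6 = 32.1°, B = 84.4°; Δs = -53·(0.3803 − sin(2π·0.3803)/(2π)) = -14.3961; s = 53.0000 − 14.3961 = 38.6039
θ = 325.8° falls in segment 4 (275.6° to 360°, cycloidal, h = -53): β = 325.8 − 275.6 = 50.2°, B = 84.4°; Δs = -53·(0.5948 − sin(2π·0.5948)/(2π)) = -36.2556; s = 53.0000 − 36.2556 = 16.7444

θ=267.3°: 47.3762
θ=307.7°: 38.6039
θ=325.8°: 16.7444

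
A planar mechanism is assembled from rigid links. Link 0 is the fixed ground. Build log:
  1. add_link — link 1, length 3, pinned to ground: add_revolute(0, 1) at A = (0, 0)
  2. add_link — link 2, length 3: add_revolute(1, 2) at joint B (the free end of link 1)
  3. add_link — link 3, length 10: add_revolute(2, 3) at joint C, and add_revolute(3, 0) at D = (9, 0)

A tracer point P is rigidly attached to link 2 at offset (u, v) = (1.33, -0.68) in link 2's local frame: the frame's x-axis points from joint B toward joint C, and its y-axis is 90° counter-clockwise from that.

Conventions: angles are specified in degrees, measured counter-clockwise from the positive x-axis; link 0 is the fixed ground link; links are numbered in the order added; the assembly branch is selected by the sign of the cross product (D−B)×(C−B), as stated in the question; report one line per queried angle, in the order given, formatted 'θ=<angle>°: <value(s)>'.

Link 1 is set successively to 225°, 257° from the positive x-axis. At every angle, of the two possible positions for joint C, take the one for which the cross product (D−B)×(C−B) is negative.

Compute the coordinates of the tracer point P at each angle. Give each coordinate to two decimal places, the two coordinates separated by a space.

A=(0,0), D=(9.00,0)
θ=225°: B = A + 3.00·(cos225°, sin225°) = (-2.1213, -2.1213)
θ=225°: |BD| = 11.3218
θ=225°: circle(B,3.00) ∩ circle(D,10.00): a=1.6421, h=2.5107
θ=225°:   candidates: C₊=(-0.9787,0.6526) cross=28.425; C₋=(-0.0379,-4.2798) cross=-28.425
θ=225°:   branch - wants cross < 0 → take C=(-0.0379,-4.2798) (cross=-28.425)
θ=225°: ex = (C−B)/|BC| = (0.6945,-0.7195); ey = (0.7195,0.6945)
θ=225°: P = B + 1.33·ex + -0.68·ey = (-1.6869,-3.5505)
θ=257°: B = A + 3.00·(cos257°, sin257°) = (-0.6749, -2.9231)
θ=257°: |BD| = 10.1068
θ=257°: circle(B,3.00) ∩ circle(D,10.00): a=0.5515, h=2.9489
θ=257°:   candidates: C₊=(-0.9998,0.0592) cross=29.804; C₋=(0.7059,-5.5865) cross=-29.804
θ=257°:   branch - wants cross < 0 → take C=(0.7059,-5.5865) (cross=-29.804)
θ=257°: ex = (C−B)/|BC| = (0.4603,-0.8878); ey = (0.8878,0.4603)
θ=257°: P = B + 1.33·ex + -0.68·ey = (-0.6664,-4.4168)

θ=225°: -1.69 -3.55
θ=257°: -0.67 -4.42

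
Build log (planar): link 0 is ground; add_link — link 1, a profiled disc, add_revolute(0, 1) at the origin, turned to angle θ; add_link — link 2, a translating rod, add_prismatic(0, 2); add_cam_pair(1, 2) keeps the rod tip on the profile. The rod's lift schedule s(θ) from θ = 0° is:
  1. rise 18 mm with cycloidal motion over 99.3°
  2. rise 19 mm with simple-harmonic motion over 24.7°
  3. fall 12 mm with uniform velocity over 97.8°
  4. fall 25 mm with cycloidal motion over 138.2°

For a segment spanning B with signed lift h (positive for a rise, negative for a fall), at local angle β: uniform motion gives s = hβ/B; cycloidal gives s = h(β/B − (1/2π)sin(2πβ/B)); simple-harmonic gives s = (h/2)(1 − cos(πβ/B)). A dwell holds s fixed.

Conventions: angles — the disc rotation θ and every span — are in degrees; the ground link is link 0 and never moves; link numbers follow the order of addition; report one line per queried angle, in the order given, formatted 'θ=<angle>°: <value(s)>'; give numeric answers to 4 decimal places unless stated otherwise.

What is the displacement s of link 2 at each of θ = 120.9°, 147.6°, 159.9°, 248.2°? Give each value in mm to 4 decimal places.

seg 1 [0°–99.3°] cycloidal, h=18: full span → s += 18 → s = 18.0000
seg 2 [99.3°–124°] simple-harmonic, h=19: θ=120.9° here. β=21.6, B=24.7. 19/2·(1 − cos(π·0.8745)) = 18.2711 → s = 36.2711
seg 2 [99.3°–124°] simple-harmonic, h=19: full span → s += 19 → s = 37.0000
seg 3 [124°–221.8°] uniform, h=-12: θ=147.6° here. β=23.6, B=97.8. -12·23.6/97.8 = -2.8957 → s = 34.1043
seg 3 [124°–221.8°] uniform, h=-12: θ=159.9° here. β=35.9, B=97.8. -12·35.9/97.8 = -4.4049 → s = 32.5951
seg 3 [124°–221.8°] uniform, h=-12: full span → s += -12 → s = 25.0000
seg 4 [221.8°–360°] cycloidal, h=-25: θ=248.2° here. β=26.4, B=138.2. -25·(0.1910 − sin(2π·0.1910)/(2π)) = -1.0668 → s = 23.9332

θ=120.9°: 36.2711
θ=147.6°: 34.1043
θ=159.9°: 32.5951
θ=248.2°: 23.9332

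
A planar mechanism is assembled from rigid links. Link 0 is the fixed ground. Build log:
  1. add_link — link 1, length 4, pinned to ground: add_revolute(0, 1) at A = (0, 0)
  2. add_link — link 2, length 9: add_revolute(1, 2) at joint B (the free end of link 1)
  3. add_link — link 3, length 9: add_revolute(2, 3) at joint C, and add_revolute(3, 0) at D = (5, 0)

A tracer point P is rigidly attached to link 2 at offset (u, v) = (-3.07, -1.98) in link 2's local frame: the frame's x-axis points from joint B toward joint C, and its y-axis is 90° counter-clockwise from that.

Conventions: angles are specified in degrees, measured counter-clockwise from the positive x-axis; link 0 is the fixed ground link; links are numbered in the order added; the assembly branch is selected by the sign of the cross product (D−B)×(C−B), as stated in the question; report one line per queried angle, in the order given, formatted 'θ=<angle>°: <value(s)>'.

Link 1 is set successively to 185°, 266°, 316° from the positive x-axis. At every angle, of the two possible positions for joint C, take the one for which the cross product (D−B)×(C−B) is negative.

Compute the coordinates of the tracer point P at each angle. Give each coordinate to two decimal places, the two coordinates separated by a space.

A=(0,0), D=(5.00,0)
θ=185°: B = A + 4.00·(cos185°, sin185°) = (-3.9848, -0.3486)
θ=185°: |BD| = 8.9915
θ=185°: circle(B,9.00) ∩ circle(D,9.00): a=4.4958, h=7.7967
θ=185°:   candidates: C₊=(0.2053,7.6165) cross=70.104; C₋=(0.8099,-7.9651) cross=-70.104
θ=185°:   branch - wants cross < 0 → take C=(0.8099,-7.9651) (cross=-70.104)
θ=185°: ex = (C−B)/|BC| = (0.5327,-0.8463); ey = (0.8463,0.5327)
θ=185°: P = B + -3.07·ex + -1.98·ey = (-7.2959,1.1946)
θ=266°: B = A + 4.00·(cos266°, sin266°) = (-0.2790, -3.9903)
θ=266°: |BD| = 6.6174
θ=266°: circle(B,9.00) ∩ circle(D,9.00): a=3.3087, h=8.3697
θ=266°:   candidates: C₊=(-2.6864,4.6818) cross=55.386; C₋=(7.4074,-8.6721) cross=-55.386
θ=266°:   branch - wants cross < 0 → take C=(7.4074,-8.6721) (cross=-55.386)
θ=266°: ex = (C−B)/|BC| = (0.8540,-0.5202); ey = (0.5202,0.8540)
θ=266°: P = B + -3.07·ex + -1.98·ey = (-3.9309,-4.0843)
θ=316°: B = A + 4.00·(cos316°, sin316°) = (2.8774, -2.7786)
θ=316°: |BD| = 3.4966
θ=316°: circle(B,9.00) ∩ circle(D,9.00): a=1.7483, h=8.8286
θ=316°:   candidates: C₊=(-3.0770,3.9701) cross=30.870; C₋=(10.9544,-6.7487) cross=-30.870
θ=316°:   branch - wants cross < 0 → take C=(10.9544,-6.7487) (cross=-30.870)
θ=316°: ex = (C−B)/|BC| = (0.8974,-0.4411); ey = (0.4411,0.8974)
θ=316°: P = B + -3.07·ex + -1.98·ey = (-0.7512,-3.2013)

θ=185°: -7.30 1.19
θ=266°: -3.93 -4.08
θ=316°: -0.75 -3.20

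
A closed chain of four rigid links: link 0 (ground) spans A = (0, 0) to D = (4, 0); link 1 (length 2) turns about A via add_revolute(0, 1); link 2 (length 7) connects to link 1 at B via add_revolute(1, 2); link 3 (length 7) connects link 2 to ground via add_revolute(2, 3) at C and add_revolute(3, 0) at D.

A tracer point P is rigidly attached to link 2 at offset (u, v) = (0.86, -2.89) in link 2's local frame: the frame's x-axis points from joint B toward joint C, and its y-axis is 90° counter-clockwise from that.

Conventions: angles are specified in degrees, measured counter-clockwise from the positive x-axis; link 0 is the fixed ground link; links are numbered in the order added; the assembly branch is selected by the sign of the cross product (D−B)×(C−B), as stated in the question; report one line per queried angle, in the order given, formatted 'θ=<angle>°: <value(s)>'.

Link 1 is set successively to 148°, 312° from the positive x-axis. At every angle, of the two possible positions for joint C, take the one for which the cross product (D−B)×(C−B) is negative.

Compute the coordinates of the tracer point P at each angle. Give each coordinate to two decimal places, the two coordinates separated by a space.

A=(0,0), D=(4.00,0)
θ=148°: B = A + 2.00·(cos148°, sin148°) = (-1.6961, 1.0598)
θ=148°: |BD| = 5.7939
θ=148°: circle(B,7.00) ∩ circle(D,7.00): a=2.8969, h=6.3724
θ=148°:   candidates: C₊=(2.3176,6.7948) cross=36.921; C₋=(-0.0137,-5.7350) cross=-36.921
θ=148°:   branch - wants cross < 0 → take C=(-0.0137,-5.7350) (cross=-36.921)
θ=148°: ex = (C−B)/|BC| = (0.2403,-0.9707); ey = (0.9707,0.2403)
θ=148°: P = B + 0.86·ex + -2.89·ey = (-4.2947,-0.4695)
θ=312°: B = A + 2.00·(cos312°, sin312°) = (1.3383, -1.4863)
θ=312°: |BD| = 3.0486
θ=312°: circle(B,7.00) ∩ circle(D,7.00): a=1.5243, h=6.8320
θ=312°:   candidates: C₊=(-0.6617,5.2219) cross=20.828; C₋=(6.0000,-6.7082) cross=-20.828
θ=312°:   branch - wants cross < 0 → take C=(6.0000,-6.7082) (cross=-20.828)
θ=312°: ex = (C−B)/|BC| = (0.6660,-0.7460); ey = (0.7460,0.6660)
θ=312°: P = B + 0.86·ex + -2.89·ey = (-0.2449,-4.0525)

θ=148°: -4.29 -0.47
θ=312°: -0.24 -4.05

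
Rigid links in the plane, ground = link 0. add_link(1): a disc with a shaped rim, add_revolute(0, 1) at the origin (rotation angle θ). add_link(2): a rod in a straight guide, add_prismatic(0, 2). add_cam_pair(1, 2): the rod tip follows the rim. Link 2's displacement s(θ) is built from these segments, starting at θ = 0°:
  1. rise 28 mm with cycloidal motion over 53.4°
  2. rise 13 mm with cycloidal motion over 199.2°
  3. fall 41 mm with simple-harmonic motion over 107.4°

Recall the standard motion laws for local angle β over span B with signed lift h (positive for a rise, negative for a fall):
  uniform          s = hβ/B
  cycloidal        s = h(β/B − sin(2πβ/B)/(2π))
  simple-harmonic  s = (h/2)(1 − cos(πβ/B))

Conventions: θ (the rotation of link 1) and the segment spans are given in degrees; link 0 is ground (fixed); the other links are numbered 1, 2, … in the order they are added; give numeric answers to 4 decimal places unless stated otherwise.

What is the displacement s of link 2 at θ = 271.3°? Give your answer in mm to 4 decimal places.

segment 1 (0° to 53.4°, cycloidal, h = 28) is passed completely: s = 0.0000 + (28) = 28.0000
segment 2 (53.4° to 252.6°, cycloidal, h = 13) is passed completely: s = 28.0000 + (13) = 41.0000
θ = 271.3° falls in segment 3 (252.6° to 360°, simple-harmonic, h = -41): β = 271.3 − 252.6 = 18.7°, B = 107.4°; Δs = -41/2·(1 − cos(π·0.1741)) = -2.9912; s = 41.0000 − 2.9912 = 38.0088

38.0088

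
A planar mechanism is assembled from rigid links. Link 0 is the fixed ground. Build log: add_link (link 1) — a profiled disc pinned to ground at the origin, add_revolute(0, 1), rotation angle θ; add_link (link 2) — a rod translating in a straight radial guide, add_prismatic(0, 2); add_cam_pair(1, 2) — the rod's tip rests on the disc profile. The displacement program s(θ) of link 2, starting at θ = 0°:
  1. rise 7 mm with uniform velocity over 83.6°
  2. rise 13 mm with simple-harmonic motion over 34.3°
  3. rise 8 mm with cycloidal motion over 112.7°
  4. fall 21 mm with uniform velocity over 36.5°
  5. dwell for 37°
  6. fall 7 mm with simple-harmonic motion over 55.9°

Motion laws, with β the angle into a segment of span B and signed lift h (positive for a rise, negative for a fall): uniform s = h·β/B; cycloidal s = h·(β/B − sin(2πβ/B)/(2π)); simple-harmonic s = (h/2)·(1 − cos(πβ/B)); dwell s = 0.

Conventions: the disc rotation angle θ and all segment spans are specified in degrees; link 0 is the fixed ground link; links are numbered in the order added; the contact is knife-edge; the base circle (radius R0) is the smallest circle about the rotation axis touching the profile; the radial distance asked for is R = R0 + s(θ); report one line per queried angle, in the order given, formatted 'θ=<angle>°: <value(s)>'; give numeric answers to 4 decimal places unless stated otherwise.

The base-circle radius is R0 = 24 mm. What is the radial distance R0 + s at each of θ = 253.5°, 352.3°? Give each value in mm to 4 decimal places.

seg 1 [0°–83.6°] uniform, h=7: full span → s += 7 → s = 7.0000
seg 2 [83.6°–117.9°] simple-harmonic, h=13: full span → s += 13 → s = 20.0000
seg 3 [117.9°–230.6°] cycloidal, h=8: full span → s += 8 → s = 28.0000
seg 4 [230.6°–267.1°] uniform, h=-21: θ=253.5° here. β=22.9, B=36.5. -21·22.9/36.5 = -13.1753 → s = 14.8247
seg 4 [230.6°–267.1°] uniform, h=-21: full span → s += -21 → s = 7.0000
seg 5 [267.1°–304.1°] dwell: s stays 7.0000
seg 6 [304.1°–360°] simple-harmonic, h=-7: θ=352.3° here. β=48.2, B=55.9. -7/2·(1 − cos(π·0.8623)) = -6.6774 → s = 0.3226
θ=253.5°: R = R0 + s = 24 + 14.8247 = 38.8247
θ=352.3°: R = R0 + s = 24 + 0.3226 = 24.3226

θ=253.5°: 38.8247
θ=352.3°: 24.3226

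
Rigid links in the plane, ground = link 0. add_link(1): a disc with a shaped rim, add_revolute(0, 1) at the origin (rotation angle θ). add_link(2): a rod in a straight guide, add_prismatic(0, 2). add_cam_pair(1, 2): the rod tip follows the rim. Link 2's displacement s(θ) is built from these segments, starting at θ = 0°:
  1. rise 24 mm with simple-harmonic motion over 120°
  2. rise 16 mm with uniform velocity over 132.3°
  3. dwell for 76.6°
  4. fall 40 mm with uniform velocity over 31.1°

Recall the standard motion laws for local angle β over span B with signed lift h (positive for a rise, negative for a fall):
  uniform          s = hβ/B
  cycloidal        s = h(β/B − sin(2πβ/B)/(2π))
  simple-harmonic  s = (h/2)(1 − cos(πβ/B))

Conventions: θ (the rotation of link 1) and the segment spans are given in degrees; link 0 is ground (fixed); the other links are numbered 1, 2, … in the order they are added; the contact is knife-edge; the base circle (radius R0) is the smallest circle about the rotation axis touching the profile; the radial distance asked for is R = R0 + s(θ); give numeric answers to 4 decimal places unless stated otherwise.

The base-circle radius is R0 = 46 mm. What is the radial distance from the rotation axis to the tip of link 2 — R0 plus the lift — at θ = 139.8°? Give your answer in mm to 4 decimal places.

segment 1 (0° to 120°, simple-harmonic, h = 24) is passed completely: s = 0.0000 + (24) = 24.0000
θ = 139.8° falls in segment 2 (120° to 252.3°, uniform, h = 16): β = 139.8 − 120 = 19.8°, B = 132.3°; Δs = 16·19.8/132.3 = 2.3946; s = 24.0000 + 2.3946 = 26.3946
R = R0 + s = 46 + 26.3946 = 72.3946

72.3946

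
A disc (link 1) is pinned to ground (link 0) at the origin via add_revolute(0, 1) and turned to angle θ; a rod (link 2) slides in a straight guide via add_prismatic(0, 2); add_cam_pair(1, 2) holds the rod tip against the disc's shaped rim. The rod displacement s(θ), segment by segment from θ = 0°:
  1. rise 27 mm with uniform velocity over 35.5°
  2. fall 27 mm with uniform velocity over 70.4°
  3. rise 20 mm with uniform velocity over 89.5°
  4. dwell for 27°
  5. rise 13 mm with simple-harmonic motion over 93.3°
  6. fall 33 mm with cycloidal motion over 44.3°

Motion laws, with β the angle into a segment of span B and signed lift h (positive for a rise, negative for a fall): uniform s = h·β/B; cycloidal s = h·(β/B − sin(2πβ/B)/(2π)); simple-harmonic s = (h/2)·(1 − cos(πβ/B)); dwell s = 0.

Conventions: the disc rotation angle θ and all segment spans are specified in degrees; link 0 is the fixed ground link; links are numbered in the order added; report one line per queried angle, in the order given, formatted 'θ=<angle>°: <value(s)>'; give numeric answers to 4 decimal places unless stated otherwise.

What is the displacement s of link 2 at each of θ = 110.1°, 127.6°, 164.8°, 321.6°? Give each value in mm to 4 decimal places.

segment 1 (0° to 35.5°, uniform, h = 27) is passed completely: s = 0.0000 + (27) = 27.0000
segment 2 (35.5° to 105.9°, uniform, h = -27) is passed completely: s = 27.0000 + (-27) = 0.0000
θ = 110.1° falls in segment 3 (105.9° to 195.4°, uniform, h = 20): β = 110.1 − 105.9 = 4.2°, B = 89.5°; Δs = 20·4.2/89.5 = 0.9385; s = 0.0000 + 0.9385 = 0.9385
θ = 127.6° falls in segment 3 (105.9° to 195.4°, uniform, h = 20): β = 127.6 − 105.9 = 21.7°, B = 89.5°; Δs = 20·21.7/89.5 = 4.8492; s = 0.0000 + 4.8492 = 4.8492
θ = 164.8° falls in segment 3 (105.9° to 195.4°, uniform, h = 20): β = 164.8 − 105.9 = 58.9°, B = 89.5°; Δs = 20·58.9/89.5 = 13.1620; s = 0.0000 + 13.1620 = 13.1620
segment 3 (105.9° to 195.4°, uniform, h = 20) is passed completely: s = 0.0000 + (20) = 20.0000
segment 4 (195.4° to 222.4°, dwell): s unchanged at 20.0000
segment 5 (222.4° to 315.7°, simple-harmonic, h = 13) is passed completely: s = 20.0000 + (13) = 33.0000
θ = 321.6° falls in segment 6 (315.7° to 360°, cycloidal, h = -33): β = 321.6 − 315.7 = 5.9°, B = 44.3°; Δs = -33·(0.1332 − sin(2π·0.1332)/(2π)) = -0.4953; s = 33.0000 − 0.4953 = 32.5047

θ=110.1°: 0.9385
θ=127.6°: 4.8492
θ=164.8°: 13.1620
θ=321.6°: 32.5047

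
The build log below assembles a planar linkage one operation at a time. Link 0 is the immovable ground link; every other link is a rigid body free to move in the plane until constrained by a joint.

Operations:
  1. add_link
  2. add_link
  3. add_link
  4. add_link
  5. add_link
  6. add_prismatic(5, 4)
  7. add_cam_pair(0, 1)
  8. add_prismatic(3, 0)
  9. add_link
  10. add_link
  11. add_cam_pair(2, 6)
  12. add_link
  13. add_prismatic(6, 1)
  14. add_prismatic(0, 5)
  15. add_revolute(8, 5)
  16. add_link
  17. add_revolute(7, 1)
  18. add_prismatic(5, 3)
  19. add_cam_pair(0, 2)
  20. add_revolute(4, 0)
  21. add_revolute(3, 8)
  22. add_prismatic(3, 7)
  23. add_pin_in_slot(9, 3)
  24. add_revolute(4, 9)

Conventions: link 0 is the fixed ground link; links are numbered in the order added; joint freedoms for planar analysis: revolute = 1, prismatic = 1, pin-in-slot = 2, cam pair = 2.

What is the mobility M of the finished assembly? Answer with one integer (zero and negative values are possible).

(L,J1,J2)=(1,0,0); link0 fixed
link1: (2,0,0)
link2: (3,0,0)
link3: (4,0,0)
link4: (5,0,0)
link5: (6,0,0)
P 5-4 [J1]: (6,1,0)
C 0-1 [J2]: (6,1,1)
P 3-0 [J1]: (6,2,1)
link6: (7,2,1)
link7: (8,2,1)
C 2-6 [J2]: (8,2,2)
link8: (9,2,2)
P 6-1 [J1]: (9,3,2)
P 0-5 [J1]: (9,4,2)
R 8-5 [J1]: (9,5,2)
link9: (10,5,2)
R 7-1 [J1]: (10,6,2)
P 5-3 [J1]: (10,7,2)
C 0-2 [J2]: (10,7,3)
R 4-0 [J1]: (10,8,3)
R 3-8 [J1]: (10,9,3)
P 3-7 [J1]: (10,10,3)
PS 9-3 [J2]: (10,10,4)
R 4-9 [J1]: (10,11,4)
Grübler: 3·9 − 2·11 − 4 = 1

M = 1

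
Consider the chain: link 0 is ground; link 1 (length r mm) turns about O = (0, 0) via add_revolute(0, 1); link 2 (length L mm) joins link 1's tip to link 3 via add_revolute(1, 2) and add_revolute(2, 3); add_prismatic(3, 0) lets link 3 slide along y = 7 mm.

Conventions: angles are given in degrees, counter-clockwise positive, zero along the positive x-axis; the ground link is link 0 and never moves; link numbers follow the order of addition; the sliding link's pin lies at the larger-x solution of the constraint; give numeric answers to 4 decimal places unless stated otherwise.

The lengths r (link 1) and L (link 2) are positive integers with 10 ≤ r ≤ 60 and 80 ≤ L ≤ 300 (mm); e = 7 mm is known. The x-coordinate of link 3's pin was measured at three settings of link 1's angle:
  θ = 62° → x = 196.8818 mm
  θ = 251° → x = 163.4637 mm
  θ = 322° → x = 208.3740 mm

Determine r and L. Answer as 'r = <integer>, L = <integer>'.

constraint per measurement: (x − r cos θ)² + (r sin θ − e)² = L²
subtracting the θ₁ and θ₂ equations cancels the r² and L² terms:
r = (x₁² − x₂²) / (2[(x₁cos θ₁ + e sin θ₁) − (x₂cos θ₂ + e sin θ₂)]) = 38.0000 → r = 38
L² = (x₁ − r cos θ₁)² + (r sin θ₁ − e)² = 32761.0042 → L = 181.0000 → L = 181
check at θ₃=322°: x = 208.3740 (printed 208.3740) ✓

r = 38, L = 181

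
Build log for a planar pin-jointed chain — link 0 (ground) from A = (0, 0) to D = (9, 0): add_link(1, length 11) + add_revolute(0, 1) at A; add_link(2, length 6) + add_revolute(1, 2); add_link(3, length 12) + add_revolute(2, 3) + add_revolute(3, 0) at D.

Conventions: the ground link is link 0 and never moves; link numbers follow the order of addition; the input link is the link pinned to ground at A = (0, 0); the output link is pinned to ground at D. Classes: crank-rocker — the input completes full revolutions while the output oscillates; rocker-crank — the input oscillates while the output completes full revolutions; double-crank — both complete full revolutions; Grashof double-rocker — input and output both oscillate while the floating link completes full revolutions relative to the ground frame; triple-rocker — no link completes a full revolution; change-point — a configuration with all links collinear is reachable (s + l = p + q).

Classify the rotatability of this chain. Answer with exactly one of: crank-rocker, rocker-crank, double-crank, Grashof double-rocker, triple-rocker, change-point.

lengths: ground=9, input=11, coupler=6, output=12
sorted: s=6 (shortest), l=12 (longest), p+q=20
s + l = 18 vs p + q = 20
s + l < p + q (Grashof) with shortest = coupler link → Grashof double-rocker

Grashof double-rocker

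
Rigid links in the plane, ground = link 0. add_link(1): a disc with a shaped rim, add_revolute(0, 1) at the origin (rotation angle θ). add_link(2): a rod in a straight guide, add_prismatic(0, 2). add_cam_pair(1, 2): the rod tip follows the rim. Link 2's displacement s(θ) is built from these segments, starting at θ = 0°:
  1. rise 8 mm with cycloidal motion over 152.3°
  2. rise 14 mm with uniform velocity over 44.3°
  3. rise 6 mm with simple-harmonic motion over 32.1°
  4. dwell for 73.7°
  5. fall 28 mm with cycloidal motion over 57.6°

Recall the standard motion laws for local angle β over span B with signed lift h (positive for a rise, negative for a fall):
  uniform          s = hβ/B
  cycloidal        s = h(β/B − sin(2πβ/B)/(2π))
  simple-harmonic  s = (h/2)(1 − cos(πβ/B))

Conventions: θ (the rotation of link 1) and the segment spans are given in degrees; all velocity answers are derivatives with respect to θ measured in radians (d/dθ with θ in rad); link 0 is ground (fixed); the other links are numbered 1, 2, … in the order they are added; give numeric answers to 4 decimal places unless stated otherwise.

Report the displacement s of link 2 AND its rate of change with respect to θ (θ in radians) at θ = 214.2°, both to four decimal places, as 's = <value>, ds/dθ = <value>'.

segment 1 (0° to 152.3°, cycloidal, h = 8) is passed completely: s = 0.0000 + (8) = 8.0000
segment 2 (152.3° to 196.6°, uniform, h = 14) is passed completely: s = 8.0000 + (14) = 22.0000
θ = 214.2° falls in segment 3 (196.6° to 228.7°, simple-harmonic, h = 6): β = 214.2 − 196.6 = 17.6°, B = 32.1°; Δs = 6/2·(1 − cos(π·0.5483)) = 3.4533; s = 22.0000 + 3.4533 = 25.4533
velocity in seg [196.6°–228.7°] (simple-harmonic), θ in radians: β = 17.6° = 0.3072 rad, B = 32.1° = 0.5603 rad; ds/dθ = (πh/(2B)) sin(πβ/B) = (π·6/(2·0.5603)) sin(π·0.5483) = 16.629242 mm/rad

s = 25.4533, ds/dθ = 16.6292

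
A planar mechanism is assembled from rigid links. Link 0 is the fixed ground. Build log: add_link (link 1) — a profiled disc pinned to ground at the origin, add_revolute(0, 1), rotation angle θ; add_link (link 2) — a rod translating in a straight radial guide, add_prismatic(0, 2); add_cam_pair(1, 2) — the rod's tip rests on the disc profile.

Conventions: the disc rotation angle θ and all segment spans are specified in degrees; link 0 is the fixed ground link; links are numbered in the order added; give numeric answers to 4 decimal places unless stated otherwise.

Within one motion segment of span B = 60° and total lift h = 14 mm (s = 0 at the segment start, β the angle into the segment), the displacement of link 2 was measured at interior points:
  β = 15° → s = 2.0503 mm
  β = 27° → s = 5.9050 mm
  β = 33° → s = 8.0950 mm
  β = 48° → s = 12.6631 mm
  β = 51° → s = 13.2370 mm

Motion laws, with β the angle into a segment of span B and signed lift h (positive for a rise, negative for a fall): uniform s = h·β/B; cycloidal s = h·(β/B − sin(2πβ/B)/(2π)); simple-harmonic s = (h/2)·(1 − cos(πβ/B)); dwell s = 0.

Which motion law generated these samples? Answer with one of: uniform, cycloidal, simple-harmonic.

candidates at β/B = r: uniform s = h·r (linear in β); cycloidal s = h·(r − sin(2πr)/(2π)); simple-harmonic s = (h/2)(1 − cos(πr))
β=15°: printed 2.0503 | uniform 3.5000, cycloidal 1.2718, simple-harmonic 2.0503
β=27°: printed 5.9050 | uniform 6.3000, cycloidal 5.6115, simple-harmonic 5.9050
β=33°: printed 8.0950 | uniform 7.7000, cycloidal 8.3885, simple-harmonic 8.0950
β=48°: printed 12.6631 | uniform 11.2000, cycloidal 13.3191, simple-harmonic 12.6631
β=51°: printed 13.2370 | uniform 11.9000, cycloidal 13.7026, simple-harmonic 13.2370
only one law matches every sample → simple-harmonic

simple-harmonic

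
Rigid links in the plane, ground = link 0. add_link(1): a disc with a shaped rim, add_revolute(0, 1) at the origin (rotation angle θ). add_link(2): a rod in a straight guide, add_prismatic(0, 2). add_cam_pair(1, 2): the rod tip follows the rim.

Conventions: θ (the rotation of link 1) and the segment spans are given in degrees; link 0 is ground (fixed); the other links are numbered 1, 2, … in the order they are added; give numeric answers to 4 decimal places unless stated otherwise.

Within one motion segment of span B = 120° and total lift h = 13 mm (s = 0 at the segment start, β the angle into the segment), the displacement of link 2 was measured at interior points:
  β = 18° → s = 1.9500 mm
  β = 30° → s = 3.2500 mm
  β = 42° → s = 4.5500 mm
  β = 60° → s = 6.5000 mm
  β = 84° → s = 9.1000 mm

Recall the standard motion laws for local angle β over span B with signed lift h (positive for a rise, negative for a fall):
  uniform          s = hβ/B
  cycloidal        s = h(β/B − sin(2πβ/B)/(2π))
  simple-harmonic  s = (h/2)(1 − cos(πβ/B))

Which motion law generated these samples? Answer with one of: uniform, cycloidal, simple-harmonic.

candidates at β/B = r: uniform s = h·r (linear in β); cycloidal s = h·(r − sin(2πr)/(2π)); simple-harmonic s = (h/2)(1 − cos(πr))
β=18°: printed 1.9500 | uniform 1.9500, cycloidal 0.2761, simple-harmonic 0.7085
β=30°: printed 3.2500 | uniform 3.2500, cycloidal 1.1810, simple-harmonic 1.9038
β=42°: printed 4.5500 | uniform 4.5500, cycloidal 2.8761, simple-harmonic 3.5491
β=60°: printed 6.5000 | uniform 6.5000, cycloidal 6.5000, simple-harmonic 6.5000
β=84°: printed 9.1000 | uniform 9.1000, cycloidal 11.0677, simple-harmonic 10.3206
only one law matches every sample → uniform

uniform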